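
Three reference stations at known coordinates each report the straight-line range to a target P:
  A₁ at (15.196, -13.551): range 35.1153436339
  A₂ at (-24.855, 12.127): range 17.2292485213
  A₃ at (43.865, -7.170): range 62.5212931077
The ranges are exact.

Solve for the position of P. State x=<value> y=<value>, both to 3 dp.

x=-18.572 y=-3.916

eq1: (x − 15.196)² + (y + 13.551)² = 35.1153436339²
eq2: (x + 24.855)² + (y − 12.127)² = 17.2292485213²
eq3: (x − 43.865)² + (y + 7.170)² = 62.5212931077²
eq3−eq2, eq3−eq1 (x²,y² cancel):
  -137.440·x + 38.594·y = 2401.353116
  -57.338·x − 12.762·y = 1114.825625
det = -137.440·-12.762 − 38.594·-57.338 = 3966.912052
x = (2401.353116·-12.762 − 38.594·1114.825625) / 3966.912052 = -18.571536
y = (-137.440·1114.825625 − 2401.353116·-57.338) / 3966.912052 = -3.915602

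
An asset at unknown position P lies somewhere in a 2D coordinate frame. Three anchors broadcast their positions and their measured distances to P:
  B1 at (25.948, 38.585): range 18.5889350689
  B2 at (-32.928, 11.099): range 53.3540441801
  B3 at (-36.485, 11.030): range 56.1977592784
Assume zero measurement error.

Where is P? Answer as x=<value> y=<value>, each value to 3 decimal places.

eq1: (x − 25.948)² + (y − 38.585)² = 18.5889350689²
eq2: (x + 32.928)² + (y − 11.099)² = 53.3540441801²
eq3: (x + 36.485)² + (y − 11.030)² = 56.1977592784²
eq3−eq2, eq3−eq1 (x²,y² cancel):
  7.114·x + 0.138·y = 66.158978
  124.866·x + 55.110·y = 3521.924445
det = 7.114·55.110 − 0.138·124.866 = 374.821032
x = (66.158978·55.110 − 0.138·3521.924445) / 374.821032 = 8.430679
y = (7.114·3521.924445 − 66.158978·124.866) / 374.821032 = 44.805286

x=8.431 y=44.805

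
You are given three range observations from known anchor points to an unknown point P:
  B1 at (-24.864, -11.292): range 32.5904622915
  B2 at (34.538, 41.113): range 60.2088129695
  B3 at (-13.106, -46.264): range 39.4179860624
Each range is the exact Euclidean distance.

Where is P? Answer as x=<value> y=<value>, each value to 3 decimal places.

x=7.692 y=-12.780

eq1: (x + 24.864)² + (y + 11.292)² = 32.5904622915²
eq2: (x − 34.538)² + (y − 41.113)² = 60.2088129695²
eq3: (x + 13.106)² + (y + 46.264)² = 39.4179860624²
eq3−eq2, eq3−eq1 (x²,y² cancel):
  95.288·x + 174.754·y = -1500.296253
  -23.516·x + 69.944·y = -1074.757779
det = 95.288·69.944 − 174.754·-23.516 = 10774.338936
x = (-1500.296253·69.944 − 174.754·-1074.757779) / 10774.338936 = 7.692490
y = (95.288·-1074.757779 − -1500.296253·-23.516) / 10774.338936 = -12.779669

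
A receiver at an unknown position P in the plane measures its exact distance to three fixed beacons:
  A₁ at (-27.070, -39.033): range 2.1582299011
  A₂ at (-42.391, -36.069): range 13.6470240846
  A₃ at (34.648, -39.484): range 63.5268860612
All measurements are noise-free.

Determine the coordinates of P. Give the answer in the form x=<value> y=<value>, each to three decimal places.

x=-28.857 y=-37.823

eq1: (x + 27.070)² + (y + 39.033)² = 2.1582299011²
eq2: (x + 42.391)² + (y + 36.069)² = 13.6470240846²
eq3: (x − 34.648)² + (y + 39.484)² = 63.5268860612²
eq3−eq2, eq3−eq1 (x²,y² cancel):
  -154.078·x + 6.830·y = 4187.923468
  -123.436·x + 0.902·y = 3527.897125
det = -154.078·0.902 − 6.830·-123.436 = 704.089524
x = (4187.923468·0.902 − 6.830·3527.897125) / 704.089524 = -28.857169
y = (-154.078·3527.897125 − 4187.923468·-123.436) / 704.089524 = -37.823048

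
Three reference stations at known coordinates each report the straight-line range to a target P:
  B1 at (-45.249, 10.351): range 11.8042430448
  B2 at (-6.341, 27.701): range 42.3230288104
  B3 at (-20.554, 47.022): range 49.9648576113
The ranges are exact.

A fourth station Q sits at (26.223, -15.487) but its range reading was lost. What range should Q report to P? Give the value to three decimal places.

eq1: (x + 45.249)² + (y − 10.351)² = 11.8042430448²
eq2: (x + 6.341)² + (y − 27.701)² = 42.3230288104²
eq3: (x + 20.554)² + (y − 47.022)² = 49.9648576113²
eq2−eq1, eq2−eq3 (x²,y² cancel):
  -77.816·x − 34.700·y = 2998.960134
  -28.426·x + 38.642·y = 1120.733490
det = -77.816·38.642 − -34.700·-28.426 = -3993.348072
x = (2998.960134·38.642 − -34.700·1120.733490) / -3993.348072 = -38.758272
y = (-77.816·1120.733490 − 2998.960134·-28.426) / -3993.348072 = 0.491456
|P − Q| = √((-38.758272 − 26.223)² + (0.491456 − -15.487)²) = 66.916939

66.917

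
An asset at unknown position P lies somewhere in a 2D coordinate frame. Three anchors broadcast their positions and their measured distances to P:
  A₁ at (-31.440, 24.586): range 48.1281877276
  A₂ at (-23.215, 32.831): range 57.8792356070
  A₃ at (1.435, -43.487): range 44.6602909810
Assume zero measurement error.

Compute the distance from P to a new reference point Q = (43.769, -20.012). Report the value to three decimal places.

eq1: (x + 31.440)² + (y − 24.586)² = 48.1281877276²
eq2: (x + 23.215)² + (y − 32.831)² = 57.8792356070²
eq3: (x − 1.435)² + (y + 43.487)² = 44.6602909810²
eq1−eq2, eq1−eq3 (x²,y² cancel):
  16.450·x + 16.490·y = -1009.817670
  65.750·x − 136.146·y = 622.014261
det = 16.450·-136.146 − 16.490·65.750 = -3323.819200
x = (-1009.817670·-136.146 − 16.490·622.014261) / -3323.819200 = -38.276938
y = (16.450·622.014261 − -1009.817670·65.750) / -3323.819200 = -23.054096
|P − Q| = √((-38.276938 − 43.769)² + (-23.054096 − -20.012)²) = 82.102316

82.102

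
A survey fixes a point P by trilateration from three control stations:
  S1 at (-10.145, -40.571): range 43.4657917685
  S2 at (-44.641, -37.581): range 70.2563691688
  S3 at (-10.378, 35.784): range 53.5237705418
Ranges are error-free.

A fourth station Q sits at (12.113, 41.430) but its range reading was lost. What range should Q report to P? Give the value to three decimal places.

50.648

eq1: (x + 10.145)² + (y + 40.571)² = 43.4657917685²
eq2: (x + 44.641)² + (y + 37.581)² = 70.2563691688²
eq3: (x + 10.378)² + (y − 35.784)² = 53.5237705418²
eq3−eq2, eq3−eq1 (x²,y² cancel):
  -68.526·x − 146.730·y = -54.210494
  0.466·x − 152.710·y = 1336.248485
det = -68.526·-152.710 − -146.730·0.466 = 10532.981640
x = (-54.210494·-152.710 − -146.730·1336.248485) / 10532.981640 = 19.400606
y = (-68.526·1336.248485 − -54.210494·0.466) / 10532.981640 = -8.691034
|P − Q| = √((19.400606 − 12.113)² + (-8.691034 − 41.430)²) = 50.648072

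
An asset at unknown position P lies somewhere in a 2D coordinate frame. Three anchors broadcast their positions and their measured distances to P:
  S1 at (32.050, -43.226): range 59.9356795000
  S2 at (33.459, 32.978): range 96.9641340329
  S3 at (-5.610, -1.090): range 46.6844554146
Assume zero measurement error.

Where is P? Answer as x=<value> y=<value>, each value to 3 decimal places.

eq1: (x − 32.050)² + (y + 43.226)² = 59.9356795000²
eq2: (x − 33.459)² + (y − 32.978)² = 96.9641340329²
eq3: (x + 5.610)² + (y + 1.090)² = 46.6844554146²
eq2−eq1, eq2−eq3 (x²,y² cancel):
  -2.818·x − 152.408·y = 6498.394023
  -78.138·x − 68.136·y = 5048.211946
det = -2.818·-68.136 − -152.408·-78.138 = -11716.849056
x = (6498.394023·-68.136 − -152.408·5048.211946) / -11716.849056 = -27.875524
y = (-2.818·5048.211946 − 6498.394023·-78.138) / -11716.849056 = -42.122728

x=-27.876 y=-42.123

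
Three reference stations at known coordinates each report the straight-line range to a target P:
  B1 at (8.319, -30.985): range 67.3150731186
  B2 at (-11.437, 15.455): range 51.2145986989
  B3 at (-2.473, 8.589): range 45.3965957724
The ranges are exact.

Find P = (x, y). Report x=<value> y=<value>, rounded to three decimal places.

eq1: (x − 8.319)² + (y + 30.985)² = 67.3150731186²
eq2: (x + 11.437)² + (y − 15.455)² = 51.2145986989²
eq3: (x + 2.473)² + (y − 8.589)² = 45.3965957724²
eq3−eq2, eq3−eq1 (x²,y² cancel):
  -17.928·x + 13.732·y = -272.308868
  21.584·x − 79.148·y = -1521.078825
det = -17.928·-79.148 − 13.732·21.584 = 1122.573856
x = (-272.308868·-79.148 − 13.732·-1521.078825) / 1122.573856 = 37.806115
y = (-17.928·-1521.078825 − -272.308868·21.584) / 1122.573856 = 29.528049

x=37.806 y=29.528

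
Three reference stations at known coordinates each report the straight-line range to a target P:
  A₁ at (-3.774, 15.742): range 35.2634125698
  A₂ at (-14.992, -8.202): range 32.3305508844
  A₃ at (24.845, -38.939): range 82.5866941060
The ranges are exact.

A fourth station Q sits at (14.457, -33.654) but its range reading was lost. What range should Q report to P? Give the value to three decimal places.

eq1: (x + 3.774)² + (y − 15.742)² = 35.2634125698²
eq2: (x + 14.992)² + (y + 8.202)² = 32.3305508844²
eq3: (x − 24.845)² + (y + 38.939)² = 82.5866941060²
eq1−eq2, eq1−eq3 (x²,y² cancel):
  -22.436·x − 47.888·y = 228.222974
  57.238·x − 109.362·y = -3705.587671
det = -22.436·-109.362 − -47.888·57.238 = 5194.659176
x = (228.222974·-109.362 − -47.888·-3705.587671) / 5194.659176 = -38.965425
y = (-22.436·-3705.587671 − 228.222974·57.238) / 5194.659176 = 13.489920
|P − Q| = √((-38.965425 − 14.457)² + (13.489920 − -33.654)²) = 71.249595

71.250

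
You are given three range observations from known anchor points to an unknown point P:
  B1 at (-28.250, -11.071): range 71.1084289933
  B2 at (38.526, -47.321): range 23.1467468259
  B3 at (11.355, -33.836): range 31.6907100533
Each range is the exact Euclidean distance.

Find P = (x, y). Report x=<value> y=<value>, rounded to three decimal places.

eq1: (x + 28.250)² + (y + 11.071)² = 71.1084289933²
eq2: (x − 38.526)² + (y + 47.321)² = 23.1467468259²
eq3: (x − 11.355)² + (y + 33.836)² = 31.6907100533²
eq1−eq3, eq1−eq2 (x²,y² cancel):
  79.210·x − 45.530·y = 4405.288950
  133.552·x − 72.500·y = 7323.536961
det = 79.210·-72.500 − -45.530·133.552 = 337.897560
x = (4405.288950·-72.500 − -45.530·7323.536961) / 337.897560 = 41.601925
y = (79.210·7323.536961 − 4405.288950·133.552) / 337.897560 = -24.379540

x=41.602 y=-24.380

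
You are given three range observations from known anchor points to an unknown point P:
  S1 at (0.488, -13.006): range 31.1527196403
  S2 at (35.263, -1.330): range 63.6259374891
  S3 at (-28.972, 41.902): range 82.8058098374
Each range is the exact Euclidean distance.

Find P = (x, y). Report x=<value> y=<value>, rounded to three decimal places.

eq1: (x − 0.488)² + (y + 13.006)² = 31.1527196403²
eq2: (x − 35.263)² + (y + 1.330)² = 63.6259374891²
eq3: (x + 28.972)² + (y − 41.902)² = 82.8058098374²
eq1−eq3, eq1−eq2 (x²,y² cancel):
  -58.920·x + 109.816·y = -3460.549994
  69.550·x + 23.352·y = -2001.914091
det = -58.920·23.352 − 109.816·69.550 = -9013.602640
x = (-3460.549994·23.352 − 109.816·-2001.914091) / -9013.602640 = -15.424624
y = (-58.920·-2001.914091 − -3460.549994·69.550) / -9013.602640 = -39.788090

x=-15.425 y=-39.788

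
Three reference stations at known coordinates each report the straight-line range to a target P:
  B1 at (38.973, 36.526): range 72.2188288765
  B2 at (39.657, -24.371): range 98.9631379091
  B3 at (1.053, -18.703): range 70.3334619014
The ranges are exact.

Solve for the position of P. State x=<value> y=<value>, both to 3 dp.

x=-32.968 y=42.855

eq1: (x − 38.973)² + (y − 36.526)² = 72.2188288765²
eq2: (x − 39.657)² + (y + 24.371)² = 98.9631379091²
eq3: (x − 1.053)² + (y + 18.703)² = 70.3334619014²
eq2−eq1, eq2−eq3 (x²,y² cancel):
  -1.368·x + 121.794·y = 5264.563536
  -77.208·x + 11.336·y = 3031.194530
det = -1.368·11.336 − 121.794·-77.208 = 9387.963504
x = (5264.563536·11.336 − 121.794·3031.194530) / 9387.963504 = -32.967982
y = (-1.368·3031.194530 − 5264.563536·-77.208) / 9387.963504 = 42.854848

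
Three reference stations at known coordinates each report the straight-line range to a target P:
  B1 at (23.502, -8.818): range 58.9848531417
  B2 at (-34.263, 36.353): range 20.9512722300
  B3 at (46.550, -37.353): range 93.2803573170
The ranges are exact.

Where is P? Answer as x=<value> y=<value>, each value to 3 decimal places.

eq1: (x − 23.502)² + (y + 8.818)² = 58.9848531417²
eq2: (x + 34.263)² + (y − 36.353)² = 20.9512722300²
eq3: (x − 46.550)² + (y + 37.353)² = 93.2803573170²
eq2−eq3, eq2−eq1 (x²,y² cancel):
  161.626·x − 147.412·y = -7195.613922
  115.530·x − 90.342·y = -4905.649742
det = 161.626·-90.342 − -147.412·115.530 = 2428.892268
x = (-7195.613922·-90.342 − -147.412·-4905.649742) / 2428.892268 = -30.090049
y = (161.626·-4905.649742 − -7195.613922·115.530) / 2428.892268 = 15.821505

x=-30.090 y=15.822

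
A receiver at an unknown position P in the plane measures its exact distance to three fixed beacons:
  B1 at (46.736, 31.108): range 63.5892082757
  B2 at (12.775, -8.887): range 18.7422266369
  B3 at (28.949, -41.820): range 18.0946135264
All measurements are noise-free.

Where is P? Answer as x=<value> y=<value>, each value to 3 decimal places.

x=19.533 y=-26.369

eq1: (x − 46.736)² + (y − 31.108)² = 63.5892082757²
eq2: (x − 12.775)² + (y + 8.887)² = 18.7422266369²
eq3: (x − 28.949)² + (y + 41.820)² = 18.0946135264²
eq2−eq3, eq2−eq1 (x²,y² cancel):
  32.348·x − 65.866·y = 2368.633628
  67.922·x + 79.990·y = -782.534384
det = 32.348·79.990 − -65.866·67.922 = 7061.266972
x = (2368.633628·79.990 − -65.866·-782.534384) / 7061.266972 = 19.532556
y = (32.348·-782.534384 − 2368.633628·67.922) / 7061.266972 = -26.368604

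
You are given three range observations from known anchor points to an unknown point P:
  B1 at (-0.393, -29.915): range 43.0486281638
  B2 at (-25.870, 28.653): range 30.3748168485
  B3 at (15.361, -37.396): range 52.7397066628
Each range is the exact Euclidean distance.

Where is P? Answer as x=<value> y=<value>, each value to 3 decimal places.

eq1: (x + 0.393)² + (y + 29.915)² = 43.0486281638²
eq2: (x + 25.870)² + (y − 28.653)² = 30.3748168485²
eq3: (x − 15.361)² + (y + 37.396)² = 52.7397066628²
eq2−eq3, eq2−eq1 (x²,y² cancel):
  82.462·x − 132.098·y = -1714.677332
  50.954·x − 117.136·y = -1525.744523
det = 82.462·-117.136 − -132.098·50.954 = -2928.347340
x = (-1714.677332·-117.136 − -132.098·-1525.744523) / -2928.347340 = 0.238140
y = (82.462·-1525.744523 − -1714.677332·50.954) / -2928.347340 = 13.129001

x=0.238 y=13.129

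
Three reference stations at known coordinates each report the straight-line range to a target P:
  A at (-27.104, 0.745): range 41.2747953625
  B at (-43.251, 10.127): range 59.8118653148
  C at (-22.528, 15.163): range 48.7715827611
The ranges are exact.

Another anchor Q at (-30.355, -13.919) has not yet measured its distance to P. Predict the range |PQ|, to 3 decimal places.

37.213

eq1: (x + 27.104)² + (y − 0.745)² = 41.2747953625²
eq2: (x + 43.251)² + (y − 10.127)² = 59.8118653148²
eq3: (x + 22.528)² + (y − 15.163)² = 48.7715827611²
eq1−eq3, eq1−eq2 (x²,y² cancel):
  9.152·x + 28.836·y = -672.813041
  -32.294·x + 18.764·y = -635.827211
det = 9.152·18.764 − 28.836·-32.294 = 1102.957912
x = (-672.813041·18.764 − 28.836·-635.827211) / 1102.957912 = 5.177033
y = (9.152·-635.827211 − -672.813041·-32.294) / 1102.957912 = -24.975491
|P − Q| = √((5.177033 − -30.355)² + (-24.975491 − -13.919)²) = 37.212516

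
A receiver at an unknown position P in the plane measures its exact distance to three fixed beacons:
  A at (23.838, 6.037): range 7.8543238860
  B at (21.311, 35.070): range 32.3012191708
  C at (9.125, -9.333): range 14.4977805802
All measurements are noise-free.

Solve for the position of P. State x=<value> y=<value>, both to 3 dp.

x=16.544 y=3.122

eq1: (x − 23.838)² + (y − 6.037)² = 7.8543238860²
eq2: (x − 21.311)² + (y − 35.070)² = 32.3012191708²
eq3: (x − 9.125)² + (y + 9.333)² = 14.4977805802²
eq3−eq2, eq3−eq1 (x²,y² cancel):
  24.372·x + 88.806·y = 680.509989
  29.426·x + 30.740·y = 582.820337
det = 24.372·30.740 − 88.806·29.426 = -1864.010076
x = (680.509989·30.740 − 88.806·582.820337) / -1864.010076 = 16.544474
y = (24.372·582.820337 − 680.509989·29.426) / -1864.010076 = 3.122402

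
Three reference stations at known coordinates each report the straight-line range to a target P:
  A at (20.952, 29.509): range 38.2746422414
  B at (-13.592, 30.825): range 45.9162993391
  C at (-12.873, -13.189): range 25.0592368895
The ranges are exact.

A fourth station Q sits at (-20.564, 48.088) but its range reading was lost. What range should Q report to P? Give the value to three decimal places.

64.281

eq1: (x − 20.952)² + (y − 29.509)² = 38.2746422414²
eq2: (x + 13.592)² + (y − 30.825)² = 45.9162993391²
eq3: (x + 12.873)² + (y + 13.189)² = 25.0592368895²
eq3−eq2, eq3−eq1 (x²,y² cancel):
  -1.438·x + 88.028·y = -685.081953
  67.650·x + 85.396·y = 133.120650
det = -1.438·85.396 − 88.028·67.650 = -6077.893648
x = (-685.081953·85.396 − 88.028·133.120650) / -6077.893648 = 11.553608
y = (-1.438·133.120650 − -685.081953·67.650) / -6077.893648 = -7.593810
|P − Q| = √((11.553608 − -20.564)² + (-7.593810 − 48.088)²) = 64.280671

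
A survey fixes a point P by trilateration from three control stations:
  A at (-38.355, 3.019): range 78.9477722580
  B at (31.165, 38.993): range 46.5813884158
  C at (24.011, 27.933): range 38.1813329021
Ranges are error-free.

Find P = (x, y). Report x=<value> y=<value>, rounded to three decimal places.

eq1: (x + 38.355)² + (y − 3.019)² = 78.9477722580²
eq2: (x − 31.165)² + (y − 38.993)² = 46.5813884158²
eq3: (x − 24.011)² + (y − 27.933)² = 38.1813329021²
eq2−eq3, eq2−eq1 (x²,y² cancel):
  -14.308·x − 22.120·y = -422.919099
  -139.040·x − 71.948·y = -5074.415886
det = -14.308·-71.948 − -22.120·-139.040 = -2046.132816
x = (-422.919099·-71.948 − -22.120·-5074.415886) / -2046.132816 = 39.986601
y = (-14.308·-5074.415886 − -422.919099·-139.040) / -2046.132816 = -6.745442

x=39.987 y=-6.745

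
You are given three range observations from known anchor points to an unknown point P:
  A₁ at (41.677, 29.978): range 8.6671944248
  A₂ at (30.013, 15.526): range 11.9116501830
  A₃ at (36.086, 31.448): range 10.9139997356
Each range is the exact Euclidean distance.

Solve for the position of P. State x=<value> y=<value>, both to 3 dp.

x=40.370 y=21.410

eq1: (x − 41.677)² + (y − 29.978)² = 8.6671944248²
eq2: (x − 30.013)² + (y − 15.526)² = 11.9116501830²
eq3: (x − 36.086)² + (y − 31.448)² = 10.9139997356²
eq2−eq1, eq2−eq3 (x²,y² cancel):
  23.328·x + 28.904·y = 1560.583119
  12.146·x + 31.844·y = 1172.111275
det = 23.328·31.844 − 28.904·12.146 = 391.788848
x = (1560.583119·31.844 − 28.904·1172.111275) / 391.788848 = 40.369971
y = (23.328·1172.111275 − 1560.583119·12.146) / 391.788848 = 21.409923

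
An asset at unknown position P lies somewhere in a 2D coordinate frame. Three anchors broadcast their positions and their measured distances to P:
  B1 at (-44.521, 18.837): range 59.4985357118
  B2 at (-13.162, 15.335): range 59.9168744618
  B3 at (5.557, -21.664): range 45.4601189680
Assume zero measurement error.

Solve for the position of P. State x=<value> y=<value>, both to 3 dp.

x=-36.019 y=-40.051

eq1: (x + 44.521)² + (y − 18.837)² = 59.4985357118²
eq2: (x + 13.162)² + (y − 15.335)² = 59.9168744618²
eq3: (x − 5.557)² + (y + 21.664)² = 45.4601189680²
eq3−eq2, eq3−eq1 (x²,y² cancel):
  -37.438·x + 73.998·y = -1615.218105
  -100.156·x + 81.002·y = 363.289530
det = -37.438·81.002 − 73.998·-100.156 = 4378.790812
x = (-1615.218105·81.002 − 73.998·363.289530) / 4378.790812 = -36.018755
y = (-37.438·363.289530 − -1615.218105·-100.156) / 4378.790812 = -40.050924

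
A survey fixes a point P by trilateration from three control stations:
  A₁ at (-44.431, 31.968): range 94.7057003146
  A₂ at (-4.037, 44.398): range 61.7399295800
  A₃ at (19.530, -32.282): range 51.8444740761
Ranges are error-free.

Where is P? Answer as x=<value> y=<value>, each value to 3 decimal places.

x=47.943 y=11.083

eq1: (x + 44.431)² + (y − 31.968)² = 94.7057003146²
eq2: (x + 4.037)² + (y − 44.398)² = 61.7399295800²
eq3: (x − 19.530)² + (y + 32.282)² = 51.8444740761²
eq3−eq2, eq3−eq1 (x²,y² cancel):
  -47.134·x + 153.360·y = -560.038063
  -127.922·x + 128.500·y = -4708.801819
det = -47.134·128.500 − 153.360·-127.922 = 13561.398920
x = (-560.038063·128.500 − 153.360·-4708.801819) / 13561.398920 = 47.943207
y = (-47.134·-4708.801819 − -560.038063·-127.922) / 13561.398920 = 11.083184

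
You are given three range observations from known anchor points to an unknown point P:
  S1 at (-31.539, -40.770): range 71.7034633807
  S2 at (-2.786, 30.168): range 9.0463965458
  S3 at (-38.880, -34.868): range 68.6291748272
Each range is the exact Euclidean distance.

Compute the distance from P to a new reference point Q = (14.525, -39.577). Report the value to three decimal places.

72.545

eq1: (x + 31.539)² + (y + 40.770)² = 71.7034633807²
eq2: (x + 2.786)² + (y − 30.168)² = 9.0463965458²
eq3: (x + 38.880)² + (y + 34.868)² = 68.6291748272²
eq3−eq1, eq3−eq2 (x²,y² cancel):
  14.682·x − 11.804·y = -501.953426
  72.188·x + 130.072·y = 2818.564543
det = 14.682·130.072 − -11.804·72.188 = 2761.824256
x = (-501.953426·130.072 − -11.804·2818.564543) / 2761.824256 = -11.593696
y = (14.682·2818.564543 − -501.953426·72.188) / 2761.824256 = 28.103591
|P − Q| = √((-11.593696 − 14.525)² + (28.103591 − -39.577)²) = 72.545494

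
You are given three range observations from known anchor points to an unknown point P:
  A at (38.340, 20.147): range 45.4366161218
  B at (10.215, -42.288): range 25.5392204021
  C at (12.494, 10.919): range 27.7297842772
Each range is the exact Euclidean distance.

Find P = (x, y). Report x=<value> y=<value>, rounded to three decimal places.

eq1: (x − 38.340)² + (y − 20.147)² = 45.4366161218²
eq2: (x − 10.215)² + (y + 42.288)² = 25.5392204021²
eq3: (x − 12.494)² + (y − 10.919)² = 27.7297842772²
eq1−eq3, eq1−eq2 (x²,y² cancel):
  -51.692·x − 18.456·y = -304.987463
  -56.250·x − 124.870·y = 1428.998266
det = -51.692·-124.870 − -18.456·-56.250 = 5416.630040
x = (-304.987463·-124.870 − -18.456·1428.998266) / 5416.630040 = 11.899904
y = (-51.692·1428.998266 − -304.987463·-56.250) / 5416.630040 = -16.804419

x=11.900 y=-16.804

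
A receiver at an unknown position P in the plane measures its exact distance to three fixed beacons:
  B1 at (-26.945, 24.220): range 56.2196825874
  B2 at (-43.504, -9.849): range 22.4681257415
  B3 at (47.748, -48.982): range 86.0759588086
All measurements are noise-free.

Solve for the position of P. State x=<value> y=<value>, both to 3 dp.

x=-36.468 y=-31.187

eq1: (x + 26.945)² + (y − 24.220)² = 56.2196825874²
eq2: (x + 43.504)² + (y + 9.849)² = 22.4681257415²
eq3: (x − 47.748)² + (y + 48.982)² = 86.0759588086²
eq1−eq2, eq1−eq3 (x²,y² cancel):
  -33.118·x − 68.138·y = 3332.795428
  149.386·x − 146.404·y = -881.951572
det = -33.118·-146.404 − -68.138·149.386 = 15027.470940
x = (3332.795428·-146.404 − -68.138·-881.951572) / 15027.470940 = -36.468478
y = (-33.118·-881.951572 − 3332.795428·149.386) / 15027.470940 = -31.187184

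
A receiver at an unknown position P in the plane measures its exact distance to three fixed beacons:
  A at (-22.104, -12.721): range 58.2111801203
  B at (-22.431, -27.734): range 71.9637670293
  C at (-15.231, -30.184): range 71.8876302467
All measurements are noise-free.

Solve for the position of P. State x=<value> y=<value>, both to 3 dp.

eq1: (x + 22.104)² + (y + 12.721)² = 58.2111801203²
eq2: (x + 22.431)² + (y + 27.734)² = 71.9637670293²
eq3: (x + 15.231)² + (y + 30.184)² = 71.8876302467²
eq2−eq3, eq2−eq1 (x²,y² cancel):
  14.400·x − 4.900·y = -118.314917
  0.654·x + 30.026·y = 1168.328414
det = 14.400·30.026 − -4.900·0.654 = 435.579000
x = (-118.314917·30.026 − -4.900·1168.328414) / 435.579000 = 4.987122
y = (14.400·1168.328414 − -118.314917·0.654) / 435.579000 = 38.801933

x=4.987 y=38.802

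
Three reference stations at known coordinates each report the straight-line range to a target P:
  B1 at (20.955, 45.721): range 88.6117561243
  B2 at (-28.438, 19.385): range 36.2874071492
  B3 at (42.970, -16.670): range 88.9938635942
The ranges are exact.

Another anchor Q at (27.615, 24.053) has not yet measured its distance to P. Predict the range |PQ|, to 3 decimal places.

eq1: (x − 20.955)² + (y − 45.721)² = 88.6117561243²
eq2: (x + 28.438)² + (y − 19.385)² = 36.2874071492²
eq3: (x − 42.970)² + (y + 16.670)² = 88.9938635942²
eq2−eq1, eq2−eq3 (x²,y² cancel):
  98.786·x + 52.672·y = -5190.243609
  142.816·x − 72.110·y = -5663.320109
det = 98.786·-72.110 − 52.672·142.816 = -14645.862812
x = (-5190.243609·-72.110 − 52.672·-5663.320109) / -14645.862812 = -45.921969
y = (98.786·-5663.320109 − -5190.243609·142.816) / -14645.862812 = -12.412590
|P − Q| = √((-45.921969 − 27.615)² + (-12.412590 − 24.053)²) = 82.081820

82.082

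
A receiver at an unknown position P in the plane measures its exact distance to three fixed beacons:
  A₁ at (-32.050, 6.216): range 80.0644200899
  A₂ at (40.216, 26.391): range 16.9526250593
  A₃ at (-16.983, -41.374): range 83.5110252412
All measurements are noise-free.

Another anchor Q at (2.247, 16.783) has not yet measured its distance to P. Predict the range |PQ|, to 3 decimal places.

45.942

eq1: (x + 32.050)² + (y − 6.216)² = 80.0644200899²
eq2: (x − 40.216)² + (y − 26.391)² = 16.9526250593²
eq3: (x + 16.983)² + (y + 41.374)² = 83.5110252412²
eq1−eq2, eq1−eq3 (x²,y² cancel):
  144.532·x + 40.350·y = 7370.890249
  30.134·x − 95.180·y = 370.609036
det = 144.532·-95.180 − 40.350·30.134 = -14972.462660
x = (7370.890249·-95.180 − 40.350·370.609036) / -14972.462660 = 47.855548
y = (144.532·370.609036 − 7370.890249·30.134) / -14972.462660 = 11.257303
|P − Q| = √((47.855548 − 2.247)² + (11.257303 − 16.783)²) = 45.942061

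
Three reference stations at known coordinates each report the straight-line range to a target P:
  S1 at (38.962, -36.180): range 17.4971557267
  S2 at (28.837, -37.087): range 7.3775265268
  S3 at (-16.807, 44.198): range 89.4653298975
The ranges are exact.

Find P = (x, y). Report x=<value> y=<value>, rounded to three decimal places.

x=21.472 y=-36.665

eq1: (x − 38.962)² + (y + 36.180)² = 17.4971557267²
eq2: (x − 28.837)² + (y + 37.087)² = 7.3775265268²
eq3: (x + 16.807)² + (y − 44.198)² = 89.4653298975²
eq2−eq3, eq2−eq1 (x²,y² cancel):
  -91.288·x + 162.570·y = -7920.697041
  20.250·x + 1.814·y = 368.289145
det = -91.288·1.814 − 162.570·20.250 = -3457.638932
x = (-7920.697041·1.814 − 162.570·368.289145) / -3457.638932 = 21.471563
y = (-91.288·368.289145 − -7920.697041·20.250) / -3457.638932 = -36.664828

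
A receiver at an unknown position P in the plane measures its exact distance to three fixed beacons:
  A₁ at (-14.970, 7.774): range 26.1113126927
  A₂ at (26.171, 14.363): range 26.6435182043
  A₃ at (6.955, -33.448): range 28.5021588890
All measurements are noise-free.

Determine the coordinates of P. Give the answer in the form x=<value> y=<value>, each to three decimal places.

x=7.826 y=-4.959

eq1: (x + 14.970)² + (y − 7.774)² = 26.1113126927²
eq2: (x − 26.171)² + (y − 14.363)² = 26.6435182043²
eq3: (x − 6.955)² + (y + 33.448)² = 28.5021588890²
eq2−eq1, eq2−eq3 (x²,y² cancel):
  -82.282·x − 13.178·y = -578.604622
  -38.432·x − 95.622·y = 173.427720
det = -82.282·-95.622 − -13.178·-38.432 = 7361.512508
x = (-578.604622·-95.622 − -13.178·173.427720) / 7361.512508 = 7.826213
y = (-82.282·173.427720 − -578.604622·-38.432) / 7361.512508 = -4.959159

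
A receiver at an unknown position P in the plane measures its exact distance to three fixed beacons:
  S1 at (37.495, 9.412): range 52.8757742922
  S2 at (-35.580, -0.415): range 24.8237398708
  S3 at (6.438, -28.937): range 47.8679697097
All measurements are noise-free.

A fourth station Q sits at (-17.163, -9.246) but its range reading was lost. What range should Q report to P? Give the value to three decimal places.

eq1: (x − 37.495)² + (y − 9.412)² = 52.8757742922²
eq2: (x + 35.580)² + (y + 0.415)² = 24.8237398708²
eq3: (x − 6.438)² + (y + 28.937)² = 47.8679697097²
eq3−eq2, eq3−eq1 (x²,y² cancel):
  -84.036·x + 57.044·y = 2062.435275
  62.114·x + 76.698·y = 111.157973
det = -84.036·76.698 − 57.044·62.114 = -9988.624144
x = (2062.435275·76.698 − 57.044·111.157973) / -9988.624144 = -15.201670
y = (-84.036·111.157973 − 2062.435275·62.114) / -9988.624144 = 13.760391
|P − Q| = √((-15.201670 − -17.163)² + (13.760391 − -9.246)²) = 23.089843

23.090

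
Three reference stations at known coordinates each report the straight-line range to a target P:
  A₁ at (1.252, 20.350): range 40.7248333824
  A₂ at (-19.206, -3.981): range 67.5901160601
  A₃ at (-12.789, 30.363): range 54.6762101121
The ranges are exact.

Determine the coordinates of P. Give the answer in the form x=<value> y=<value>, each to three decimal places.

x=41.662 y=25.405

eq1: (x − 1.252)² + (y − 20.350)² = 40.7248333824²
eq2: (x + 19.206)² + (y + 3.981)² = 67.5901160601²
eq3: (x + 12.789)² + (y − 30.363)² = 54.6762101121²
eq1−eq2, eq1−eq3 (x²,y² cancel):
  -40.916·x − 48.662·y = -2940.882942
  -28.082·x + 20.026·y = -661.195612
det = -40.916·20.026 − -48.662·-28.082 = -2185.910100
x = (-2940.882942·20.026 − -48.662·-661.195612) / -2185.910100 = 41.661925
y = (-40.916·-661.195612 − -2940.882942·-28.082) / -2185.910100 = 25.404702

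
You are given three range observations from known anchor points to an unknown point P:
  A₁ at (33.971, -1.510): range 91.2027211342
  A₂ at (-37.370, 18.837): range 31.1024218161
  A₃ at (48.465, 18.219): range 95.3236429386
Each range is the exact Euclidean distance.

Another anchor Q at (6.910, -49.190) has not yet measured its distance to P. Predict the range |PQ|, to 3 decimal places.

eq1: (x − 33.971)² + (y + 1.510)² = 91.2027211342²
eq2: (x + 37.370)² + (y − 18.837)² = 31.1024218161²
eq3: (x − 48.465)² + (y − 18.219)² = 95.3236429386²
eq1−eq3, eq1−eq2 (x²,y² cancel):
  28.988·x + 39.458·y = 755.818684
  -142.682·x + 40.694·y = 7945.616227
det = 28.988·40.694 − 39.458·-142.682 = 6809.584028
x = (755.818684·40.694 − 39.458·7945.616227) / 6809.584028 = -41.523952
y = (28.988·7945.616227 − 755.818684·-142.682) / 6809.584028 = 49.660779
|P − Q| = √((-41.523952 − 6.910)² + (49.660779 − -49.190)²) = 110.078718

110.079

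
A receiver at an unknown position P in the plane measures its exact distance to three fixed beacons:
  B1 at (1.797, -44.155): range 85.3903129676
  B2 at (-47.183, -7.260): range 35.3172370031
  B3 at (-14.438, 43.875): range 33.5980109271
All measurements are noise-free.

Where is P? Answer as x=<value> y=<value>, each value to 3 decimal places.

eq1: (x − 1.797)² + (y + 44.155)² = 85.3903129676²
eq2: (x + 47.183)² + (y + 7.260)² = 35.3172370031²
eq3: (x + 14.438)² + (y − 43.875)² = 33.5980109271²
eq2−eq1, eq2−eq3 (x²,y² cancel):
  97.960·x − 73.790·y = -6370.248174
  65.490·x + 102.270·y = -26.990729
det = 97.960·102.270 − -73.790·65.490 = 14850.876300
x = (-6370.248174·102.270 − -73.790·-26.990729) / 14850.876300 = -44.002584
y = (97.960·-26.990729 − -6370.248174·65.490) / 14850.876300 = 27.913743

x=-44.003 y=27.914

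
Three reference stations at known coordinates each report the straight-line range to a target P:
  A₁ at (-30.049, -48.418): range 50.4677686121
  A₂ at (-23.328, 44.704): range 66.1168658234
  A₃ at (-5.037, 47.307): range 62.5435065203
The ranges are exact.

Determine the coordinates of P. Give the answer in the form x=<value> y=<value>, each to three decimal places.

eq1: (x + 30.049)² + (y + 48.418)² = 50.4677686121²
eq2: (x + 23.328)² + (y − 44.704)² = 66.1168658234²
eq3: (x + 5.037)² + (y − 47.307)² = 62.5435065203²
eq3−eq1, eq3−eq2 (x²,y² cancel):
  -50.024·x − 191.450·y = 2348.616046
  -36.582·x − 5.206·y = -180.430156
det = -50.024·-5.206 − -191.450·-36.582 = -6743.198956
x = (2348.616046·-5.206 − -191.450·-180.430156) / -6743.198956 = 6.935914
y = (-50.024·-180.430156 − 2348.616046·-36.582) / -6743.198956 = -14.079803

x=6.936 y=-14.080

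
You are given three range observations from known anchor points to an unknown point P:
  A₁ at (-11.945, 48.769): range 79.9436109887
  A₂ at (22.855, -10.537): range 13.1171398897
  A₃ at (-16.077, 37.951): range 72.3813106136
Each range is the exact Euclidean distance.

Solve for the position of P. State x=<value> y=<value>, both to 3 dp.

x=21.970 y=-23.624

eq1: (x + 11.945)² + (y − 48.769)² = 79.9436109887²
eq2: (x − 22.855)² + (y + 10.537)² = 13.1171398897²
eq3: (x + 16.077)² + (y − 37.951)² = 72.3813106136²
eq3−eq1, eq3−eq2 (x²,y² cancel):
  8.264·x + 21.636·y = -329.576756
  77.864·x − 96.976·y = 4001.625831
det = 8.264·-96.976 − 21.636·77.864 = -2486.075168
x = (-329.576756·-96.976 − 21.636·4001.625831) / -2486.075168 = 21.969626
y = (8.264·4001.625831 − -329.576756·77.864) / -2486.075168 = -23.624226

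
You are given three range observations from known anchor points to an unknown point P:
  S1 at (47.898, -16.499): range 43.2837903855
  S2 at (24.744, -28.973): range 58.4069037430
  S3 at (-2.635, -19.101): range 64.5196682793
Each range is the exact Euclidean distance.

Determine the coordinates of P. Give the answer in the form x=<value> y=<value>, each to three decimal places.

eq1: (x − 47.898)² + (y + 16.499)² = 43.2837903855²
eq2: (x − 24.744)² + (y + 28.973)² = 58.4069037430²
eq3: (x + 2.635)² + (y + 19.101)² = 64.5196682793²
eq3−eq2, eq3−eq1 (x²,y² cancel):
  54.758·x − 19.744·y = 1831.330029
  101.066·x + 5.204·y = 4483.945064
det = 54.758·5.204 − -19.744·101.066 = 2280.407736
x = (1831.330029·5.204 − -19.744·4483.945064) / 2280.407736 = 43.001631
y = (54.758·4483.945064 − 1831.330029·101.066) / 2280.407736 = 26.506954

x=43.002 y=26.507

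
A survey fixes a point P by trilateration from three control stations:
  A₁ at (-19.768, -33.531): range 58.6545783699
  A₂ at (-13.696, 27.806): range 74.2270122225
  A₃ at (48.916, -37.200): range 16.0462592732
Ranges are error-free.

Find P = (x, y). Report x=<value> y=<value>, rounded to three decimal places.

eq1: (x + 19.768)² + (y + 33.531)² = 58.6545783699²
eq2: (x + 13.696)² + (y − 27.806)² = 74.2270122225²
eq3: (x − 48.916)² + (y + 37.200)² = 16.0462592732²
eq1−eq2, eq1−eq3 (x²,y² cancel):
  12.144·x + 122.674·y = -2623.637513
  137.368·x − 7.338·y = 5444.390398
det = 12.144·-7.338 − 122.674·137.368 = -16940.594704
x = (-2623.637513·-7.338 − 122.674·5444.390398) / -16940.594704 = 38.288673
y = (12.144·5444.390398 − -2623.637513·137.368) / -16940.594704 = -25.177423

x=38.289 y=-25.177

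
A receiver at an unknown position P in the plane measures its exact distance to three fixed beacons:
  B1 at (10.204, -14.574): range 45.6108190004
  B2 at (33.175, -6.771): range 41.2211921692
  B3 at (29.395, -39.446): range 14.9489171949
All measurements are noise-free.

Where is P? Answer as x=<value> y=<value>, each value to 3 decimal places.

x=42.315 y=-46.966

eq1: (x − 10.204)² + (y + 14.574)² = 45.6108190004²
eq2: (x − 33.175)² + (y + 6.771)² = 41.2211921692²
eq3: (x − 29.395)² + (y + 39.446)² = 14.9489171949²
eq2−eq3, eq2−eq1 (x²,y² cancel):
  -7.560·x − 65.350·y = 2749.342434
  -45.942·x − 15.606·y = -1211.064100
det = -7.560·-15.606 − -65.350·-45.942 = -2884.328340
x = (2749.342434·-15.606 − -65.350·-1211.064100) / -2884.328340 = 42.314627
y = (-7.560·-1211.064100 − 2749.342434·-45.942) / -2884.328340 = -46.966198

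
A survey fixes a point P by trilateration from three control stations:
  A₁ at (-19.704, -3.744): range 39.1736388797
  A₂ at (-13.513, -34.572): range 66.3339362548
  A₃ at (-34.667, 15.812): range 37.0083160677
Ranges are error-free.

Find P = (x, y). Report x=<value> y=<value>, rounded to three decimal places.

eq1: (x + 19.704)² + (y + 3.744)² = 39.1736388797²
eq2: (x + 13.513)² + (y + 34.572)² = 66.3339362548²
eq3: (x + 34.667)² + (y − 15.812)² = 37.0083160677²
eq2−eq1, eq2−eq3 (x²,y² cancel):
  -12.382·x + 61.656·y = 1890.057915
  -42.308·x + 100.768·y = 3104.571521
det = -12.382·100.768 − 61.656·-42.308 = 1360.832672
x = (1890.057915·100.768 − 61.656·3104.571521) / 1360.832672 = -0.704058
y = (-12.382·3104.571521 − 1890.057915·-42.308) / 1360.832672 = 30.513498

x=-0.704 y=30.513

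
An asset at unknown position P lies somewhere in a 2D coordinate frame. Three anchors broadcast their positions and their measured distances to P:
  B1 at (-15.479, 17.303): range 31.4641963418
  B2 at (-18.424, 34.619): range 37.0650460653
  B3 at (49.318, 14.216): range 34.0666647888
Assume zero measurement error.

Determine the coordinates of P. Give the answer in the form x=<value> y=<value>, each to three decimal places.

x=15.827 y=20.453

eq1: (x + 15.479)² + (y − 17.303)² = 31.4641963418²
eq2: (x + 18.424)² + (y − 34.619)² = 37.0650460653²
eq3: (x − 49.318)² + (y − 14.216)² = 34.0666647888²
eq1−eq2, eq1−eq3 (x²,y² cancel):
  -5.890·x + 34.632·y = 615.103699
  129.594·x − 6.174·y = 1924.824532
det = -5.890·-6.174 − 34.632·129.594 = -4451.734548
x = (615.103699·-6.174 − 34.632·1924.824532) / -4451.734548 = 15.827128
y = (-5.890·1924.824532 − 615.103699·129.594) / -4451.734548 = 20.452919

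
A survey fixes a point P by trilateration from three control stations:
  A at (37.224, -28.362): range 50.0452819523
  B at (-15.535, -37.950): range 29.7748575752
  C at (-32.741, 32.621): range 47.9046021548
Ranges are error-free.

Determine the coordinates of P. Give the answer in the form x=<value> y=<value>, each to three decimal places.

x=-8.893 y=-8.925

eq1: (x − 37.224)² + (y + 28.362)² = 50.0452819523²
eq2: (x + 15.535)² + (y + 37.950)² = 29.7748575752²
eq3: (x + 32.741)² + (y − 32.621)² = 47.9046021548²
eq2−eq3, eq2−eq1 (x²,y² cancel):
  -34.412·x + 141.142·y = -953.744767
  105.518·x + 19.176·y = -1109.497607
det = -34.412·19.176 − 141.142·105.518 = -15552.906068
x = (-953.744767·19.176 − 141.142·-1109.497607) / -15552.906068 = -8.892724
y = (-34.412·-1109.497607 − -953.744767·105.518) / -15552.906068 = -8.925488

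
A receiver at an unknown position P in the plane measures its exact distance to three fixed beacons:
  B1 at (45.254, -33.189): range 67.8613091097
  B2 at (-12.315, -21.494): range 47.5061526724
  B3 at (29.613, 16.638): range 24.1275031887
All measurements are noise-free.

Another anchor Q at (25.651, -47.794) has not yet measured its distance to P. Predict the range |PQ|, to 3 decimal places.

72.732

eq1: (x − 45.254)² + (y + 33.189)² = 67.8613091097²
eq2: (x + 12.315)² + (y + 21.494)² = 47.5061526724²
eq3: (x − 29.613)² + (y − 16.638)² = 24.1275031887²
eq3−eq2, eq3−eq1 (x²,y² cancel):
  -83.856·x − 76.264·y = -2214.799684
  31.282·x − 99.654·y = -2027.339440
det = -83.856·-99.654 − -76.264·31.282 = 10742.276272
x = (-2214.799684·-99.654 − -76.264·-2027.339440) / 10742.276272 = 6.153317
y = (-83.856·-2027.339440 − -2214.799684·31.282) / 10742.276272 = 22.275348
|P − Q| = √((6.153317 − 25.651)² + (22.275348 − -47.794)²) = 72.731514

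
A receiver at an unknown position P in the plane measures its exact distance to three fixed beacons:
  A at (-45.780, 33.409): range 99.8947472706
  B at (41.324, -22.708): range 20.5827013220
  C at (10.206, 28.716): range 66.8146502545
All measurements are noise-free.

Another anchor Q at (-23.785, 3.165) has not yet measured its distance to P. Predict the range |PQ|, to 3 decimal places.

eq1: (x + 45.780)² + (y − 33.409)² = 99.8947472706²
eq2: (x − 41.324)² + (y + 22.708)² = 20.5827013220²
eq3: (x − 10.206)² + (y − 28.716)² = 66.8146502545²
eq1−eq3, eq1−eq2 (x²,y² cancel):
  111.972·x − 9.386·y = 3231.564455
  174.208·x − 112.234·y = 8566.669498
det = 111.972·-112.234 − -9.386·174.208 = -10931.949160
x = (3231.564455·-112.234 − -9.386·8566.669498) / -10931.949160 = 25.821987
y = (111.972·8566.669498 − 3231.564455·174.208) / -10931.949160 = -36.248132
|P − Q| = √((25.821987 − -23.785)² + (-36.248132 − 3.165)²) = 63.358094

63.358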